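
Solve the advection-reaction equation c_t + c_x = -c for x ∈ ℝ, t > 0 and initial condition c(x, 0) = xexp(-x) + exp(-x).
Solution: Substitute c = exp(-x)u, i.e. u = exp(x)c.
By the product rule, c_x = exp(-x)(u_x - u), c_t = exp(-x)u_t.
Substituting into the PDE and dividing by exp(-x): u_t + (u_x - u) = -u.
The lower-order terms cancel, leaving the standard advection equation u_t + u_x = 0.
Initial data for u: u(x,0) = exp(x)c(x,0) = x + 1.
Solve for u:
  By method of characteristics (waves move right with speed 1):
  Along characteristics x - t = const, u is constant, so u(x,t) = f(x - t) with f = u(·, 0).
Hence u(x,t) = -t + x + 1.
Transform back: c(x,t) = exp(-x)u(x,t).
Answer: c(x, t) = -texp(-x) + xexp(-x) + exp(-x)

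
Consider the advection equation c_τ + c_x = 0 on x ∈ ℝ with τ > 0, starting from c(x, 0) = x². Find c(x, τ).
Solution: By characteristics (dx/dτ = 1), c(x,τ) = f(x - τ) with f = c(·, 0).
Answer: c(x, τ) = x² - 2xτ + τ²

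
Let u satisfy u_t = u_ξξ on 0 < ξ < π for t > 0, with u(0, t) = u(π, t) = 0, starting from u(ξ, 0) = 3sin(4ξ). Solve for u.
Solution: Using separation of variables u = X(ξ)T(t):
Eigenfunctions: sin(nξ), n = 1, 2, 3, ...
General solution: u(ξ, t) = Σ c_n sin(nξ) exp(-n² t)
Matching u(ξ,0) = 3sin(4ξ) term by term: c_4=3.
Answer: u(ξ, t) = 3exp(-16t)sin(4ξ)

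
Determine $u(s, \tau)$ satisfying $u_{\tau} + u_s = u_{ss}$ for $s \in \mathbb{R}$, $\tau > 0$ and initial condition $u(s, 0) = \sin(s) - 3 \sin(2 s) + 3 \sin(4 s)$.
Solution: Moving frame: $\eta = s - \tau$, $\sigma = \tau$, $u = w(\eta,\sigma)$, so $u_{\tau} = w_{\sigma} - w_{\eta}$ and $u_{ss} = w_{\eta\eta}$.
Hence $u_{\tau} + u_s = w_{\sigma}$ and the PDE becomes the heat equation $w_{\sigma} = w_{\eta\eta}$ on $\eta \in \mathbb{R}$.
Initial data: $w(\eta,0) = u(\eta,0) = \sin(\eta) - 3 \sin(2 \eta) + 3 \sin(4 \eta)$. Each mode $\sin(n\eta)$ decays as $e^{-n^2\sigma}$ on $\mathbb{R}$, so $w(\eta,\sigma) = \sum c_n e^{-n^2\sigma} \sin(n\eta)$ with $c_1=1, c_2=-3, c_4=3$: $w(\eta,\sigma) = e^{-\sigma} \sin(\eta) - 3 e^{-4 \sigma} \sin(2 \eta) + 3 e^{-16 \sigma} \sin(4 \eta)$.
Substituting back: $u(s,\tau) = w(s - \tau, \tau)$.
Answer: $u(s, \tau) = - e^{-\tau} \sin(\tau - s) + 3 e^{-4 \tau} \sin(2 \tau - 2 s) - 3 e^{-16 \tau} \sin(4 \tau - 4 s)$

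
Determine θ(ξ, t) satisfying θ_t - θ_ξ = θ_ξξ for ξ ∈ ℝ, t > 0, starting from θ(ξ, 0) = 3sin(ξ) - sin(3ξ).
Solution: Moving frame: η = ξ + t, σ = t, θ = u(η,σ), so θ_t = u_σ + u_η and θ_ξξ = u_ηη.
Hence θ_t - θ_ξ = u_σ and the PDE becomes the heat equation u_σ = u_ηη on η ∈ ℝ.
Initial data: u(η,0) = θ(η,0) = 3sin(η) - sin(3η). Each mode sin(nη) decays as exp(-n²σ) on ℝ, so u(η,σ) = Σ c_n exp(-n²σ) sin(nη) with c_1=3, c_3=-1: u(η,σ) = 3exp(-σ)sin(η) - exp(-9σ)sin(3η).
Substituting back: θ(ξ,t) = u(ξ + t, t).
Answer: θ(ξ, t) = 3exp(-t)sin(t + ξ) - exp(-9t)sin(3t + 3ξ)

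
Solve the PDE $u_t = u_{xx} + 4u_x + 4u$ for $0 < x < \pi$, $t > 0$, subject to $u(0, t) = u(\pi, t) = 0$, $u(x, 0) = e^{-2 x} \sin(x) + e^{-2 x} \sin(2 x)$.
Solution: Substitute $u = e^{-2x}w$.
Then $u_x = e^{-2x}(w_x - 2w)$, $u_{xx} = e^{-2x}(w_{xx} - 4w_x + 4w)$, $u_t = e^{-2x}w_t$; substituting and dividing by $e^{-2x}$, the lower-order terms cancel: $w_t = w_{xx}$ (standard heat equation).
Data for $w$: $w(x,0) = e^{2x}u(x,0) = \sin(x) + \sin(2 x)$. The boundary conditions carry over: $w(0,t) = w(\pi,t) = 0$.
Separating variables: $w = \sum c_n e^{-n^2t} \sin(nx)$. From $w(x,0) = \sin(x) + \sin(2 x)$: $c_1=1, c_2=1$.
So $w(x,t) = e^{-t} \sin(x) + e^{-4 t} \sin(2 x)$, and $u(x,t) = e^{-2x}w(x,t)$.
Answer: $u(x, t) = e^{-t} e^{-2 x} \sin(x) + e^{-4 t} e^{-2 x} \sin(2 x)$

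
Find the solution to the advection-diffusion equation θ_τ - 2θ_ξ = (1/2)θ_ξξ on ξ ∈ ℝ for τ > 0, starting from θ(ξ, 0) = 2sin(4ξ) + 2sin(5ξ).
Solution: Change to a moving frame: let η = ξ + 2τ, σ = τ and write θ(ξ,τ) = u(η,σ).
By the chain rule θ_τ = u_σ + 2u_η, θ_ξ = u_η, θ_ξξ = u_ηη.
Then θ_τ - 2θ_ξ = u_σ: the advection term cancels and the PDE becomes the heat equation u_σ = (1/2)u_ηη on η ∈ ℝ.
Initial data: u(η,0) = θ(η,0) = 2sin(4η) + 2sin(5η).
On η ∈ ℝ each mode satisfies (sin(nη))″ = -n² sin(nη), so exp(-n²σ/2) sin(nη) solves the heat equation; by superposition u(η,σ) = Σ c_n exp(-n²σ/2) sin(nη).
Reading off the coefficients: c_4=2, c_5=2, so u(η,σ) = 2exp(-8σ)sin(4η) + 2exp(-25σ/2)sin(5η).
Substituting back η = ξ + 2τ, σ = τ: θ(ξ,τ) = u(ξ + 2τ, τ).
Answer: θ(ξ, τ) = 2exp(-8τ)sin(4ξ + 8τ) + 2exp(-25τ/2)sin(5ξ + 10τ)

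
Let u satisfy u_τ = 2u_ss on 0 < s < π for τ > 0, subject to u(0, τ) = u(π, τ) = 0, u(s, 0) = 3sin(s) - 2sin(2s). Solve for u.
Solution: Using separation of variables u = X(s)T(τ):
Eigenfunctions: sin(ns), n = 1, 2, 3, ...
General solution: u(s, τ) = Σ c_n sin(ns) exp(-2n² τ)
Matching u(s,0) = 3sin(s) - 2sin(2s) term by term: c_1=3, c_2=-2.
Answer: u(s, τ) = 3exp(-2τ)sin(s) - 2exp(-8τ)sin(2s)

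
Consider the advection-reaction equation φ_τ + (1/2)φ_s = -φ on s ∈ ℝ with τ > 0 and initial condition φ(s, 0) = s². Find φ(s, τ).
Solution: Substitute φ = exp(-τ)u, i.e. u = exp(τ)φ.
By the product rule, φ_τ = exp(-τ)(u_τ - u), φ_s = exp(-τ)u_s.
Substituting into the PDE and dividing by exp(-τ): u_τ - u + (1/2)u_s = -u.
The lower-order terms cancel, leaving the standard advection equation u_τ + (1/2)u_s = 0.
Initial data for u: u(s,0) = φ(s,0) = s².
Solve for u:
  By method of characteristics (waves move right with speed 1/2):
  Along characteristics s - (1/2)τ = const, u is constant, so u(s,τ) = f(s - (1/2)τ) with f = u(·, 0).
Hence u(s,τ) = s² - sτ + (1/4)τ².
Transform back: φ(s,τ) = exp(-τ)u(s,τ).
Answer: φ(s, τ) = s²exp(-τ) - sτexp(-τ) + (1/4)τ²exp(-τ)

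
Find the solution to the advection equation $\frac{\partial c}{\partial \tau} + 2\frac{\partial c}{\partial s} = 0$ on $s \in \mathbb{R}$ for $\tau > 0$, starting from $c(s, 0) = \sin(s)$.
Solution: By characteristics ($ds/d\tau = 2$), $c(s,\tau) = f(s - 2\tau)$ with $f = c( \cdot , 0)$.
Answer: $c(s, \tau) = - \sin(2 \tau - s)$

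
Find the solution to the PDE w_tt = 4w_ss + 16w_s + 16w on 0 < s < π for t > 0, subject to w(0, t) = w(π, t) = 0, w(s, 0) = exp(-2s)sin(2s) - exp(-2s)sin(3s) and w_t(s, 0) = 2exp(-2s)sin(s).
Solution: Substitute w = exp(-2s)u, i.e. u = exp(2s)w.
By the product rule, w_s = exp(-2s)(u_s - 2u), w_ss = exp(-2s)(u_ss - 4u_s + 4u), w_tt = exp(-2s)u_tt.
Substituting into the PDE and dividing by exp(-2s): u_tt = 4(u_ss - 4u_s + 4u) + 16(u_s - 2u) + 16u.
The lower-order terms cancel, leaving the standard wave equation u_tt = 4u_ss.
Initial data for u: u(s,0) = exp(2s)w(s,0) = sin(2s) - sin(3s); u_t(s,0) = exp(2s)w_t(s,0) = 2sin(s). The boundary conditions carry over: u(0,t) = u(π,t) = 0.
Solve for u:
  Using separation of variables u = X(s)T(t):
  Eigenfunctions: sin(ns), n = 1, 2, 3, ...
  General solution: u(s, t) = Σ [A_n cos(2n t) + B_n sin(2n t)] sin(ns)
  From u(s,0) = sin(2s) - sin(3s): A_2=1, A_3=-1. From u_t(s,0) = 2sin(s), using u_t(s,0) = Σ ω_n B_n sin(ns) with ω_n = 2n: B_1 = 2/2 = 1.
Hence u(s,t) = sin(s)sin(2t) + sin(2s)cos(4t) - sin(3s)cos(6t).
Transform back: w(s,t) = exp(-2s)u(s,t).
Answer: w(s, t) = exp(-2s)sin(s)sin(2t) + exp(-2s)sin(2s)cos(4t) - exp(-2s)sin(3s)cos(6t)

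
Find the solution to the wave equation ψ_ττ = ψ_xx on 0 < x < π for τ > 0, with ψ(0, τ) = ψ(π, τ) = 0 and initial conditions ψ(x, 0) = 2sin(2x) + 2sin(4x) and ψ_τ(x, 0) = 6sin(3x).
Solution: Separating variables: ψ = Σ [A_n cos(ω_n τ) + B_n sin(ω_n τ)] sin(nx), ω_n = n. From ICs (B_n = velocity coefficient / ω_n): A_2=2, A_4=2, B_3=2.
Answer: ψ(x, τ) = 2sin(2x)cos(2τ) + 2sin(3x)sin(3τ) + 2sin(4x)cos(4τ)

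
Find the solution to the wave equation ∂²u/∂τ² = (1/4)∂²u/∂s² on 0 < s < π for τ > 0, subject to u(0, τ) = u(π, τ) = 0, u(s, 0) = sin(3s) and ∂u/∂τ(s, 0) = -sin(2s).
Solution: Using separation of variables u = X(s)T(τ):
Eigenfunctions: sin(ns), n = 1, 2, 3, ...
General solution: u(s, τ) = Σ [A_n cos(n τ/2) + B_n sin(n τ/2)] sin(ns)
From u(s,0) = sin(3s): A_3=1. From u_τ(s,0) = -sin(2s), using u_τ(s,0) = Σ ω_n B_n sin(ns) with ω_n = n/2: B_2 = (-1)/1 = -1.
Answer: u(s, τ) = -sin(2s)sin(τ) + sin(3s)cos(3τ/2)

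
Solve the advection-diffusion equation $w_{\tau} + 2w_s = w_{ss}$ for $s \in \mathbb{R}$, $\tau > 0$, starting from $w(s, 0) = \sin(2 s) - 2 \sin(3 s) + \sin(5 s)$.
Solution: Change to a moving frame: let $\eta = s - 2\tau$, $\sigma = \tau$ and write $w(s,\tau) = u(\eta,\sigma)$.
By the chain rule $w_{\tau} = u_{\sigma} - 2u_{\eta}$, $w_s = u_{\eta}$, $w_{ss} = u_{\eta\eta}$.
Then $w_{\tau} + 2w_s = u_{\sigma}$: the advection term cancels and the PDE becomes the heat equation $u_{\sigma} = u_{\eta\eta}$ on $\eta \in \mathbb{R}$.
Initial data: $u(\eta,0) = w(\eta,0) = \sin(2 \eta) - 2 \sin(3 \eta) + \sin(5 \eta)$.
On $\eta \in \mathbb{R}$ each mode satisfies $(\sin(n\eta))'' = -n^2 \sin(n\eta)$, so $e^{-n^2\sigma} \sin(n\eta)$ solves the heat equation; by superposition $u(\eta,\sigma) = \sum c_n e^{-n^2\sigma} \sin(n\eta)$.
Reading off the coefficients: $c_2=1, c_3=-2, c_5=1$, so $u(\eta,\sigma) = e^{-4 \sigma} \sin(2 \eta) - 2 e^{-9 \sigma} \sin(3 \eta) + e^{-25 \sigma} \sin(5 \eta)$.
Substituting back $\eta = s - 2\tau$, $\sigma = \tau$: $w(s,\tau) = u(s - 2\tau, \tau)$.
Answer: $w(s, \tau) = - e^{-4 \tau} \sin(4 \tau - 2 s) + 2 e^{-9 \tau} \sin(6 \tau - 3 s) -  e^{-25 \tau} \sin(10 \tau - 5 s)$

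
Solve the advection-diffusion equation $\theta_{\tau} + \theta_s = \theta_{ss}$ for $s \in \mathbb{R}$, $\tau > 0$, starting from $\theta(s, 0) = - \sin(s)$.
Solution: Moving frame: $\eta = s - \tau$, $\sigma = \tau$, $\theta = u(\eta,\sigma)$, so $\theta_{\tau} = u_{\sigma} - u_{\eta}$ and $\theta_{ss} = u_{\eta\eta}$.
Hence $\theta_{\tau} + \theta_s = u_{\sigma}$ and the PDE becomes the heat equation $u_{\sigma} = u_{\eta\eta}$ on $\eta \in \mathbb{R}$.
Initial data: $u(\eta,0) = \theta(\eta,0) = - \sin(\eta)$. Each mode $\sin(n\eta)$ decays as $e^{-n^2\sigma}$ on $\mathbb{R}$, so $u(\eta,\sigma) = \sum c_n e^{-n^2\sigma} \sin(n\eta)$ with $c_1=-1$: $u(\eta,\sigma) = - e^{-\sigma} \sin(\eta)$.
Substituting back: $\theta(s,\tau) = u(s - \tau, \tau)$.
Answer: $\theta(s, \tau) = e^{-\tau} \sin(\tau - s)$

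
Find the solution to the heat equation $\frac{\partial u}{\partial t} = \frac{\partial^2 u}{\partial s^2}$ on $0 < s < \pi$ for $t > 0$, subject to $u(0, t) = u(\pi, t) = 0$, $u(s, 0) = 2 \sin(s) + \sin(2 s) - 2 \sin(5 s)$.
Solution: Using separation of variables $u = X(s)T(t)$:
Eigenfunctions: $\sin(ns)$, $n = 1, 2, 3, \ldots$
General solution: $u(s, t) = \sum c_n \sin(ns) e^{-n^2 t}$
Matching $u(s,0) = 2 \sin(s) + \sin(2 s) - 2 \sin(5 s)$ term by term: $c_1=2, c_2=1, c_5=-2$.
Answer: $u(s, t) = 2 e^{-t} \sin(s) + e^{-4 t} \sin(2 s) - 2 e^{-25 t} \sin(5 s)$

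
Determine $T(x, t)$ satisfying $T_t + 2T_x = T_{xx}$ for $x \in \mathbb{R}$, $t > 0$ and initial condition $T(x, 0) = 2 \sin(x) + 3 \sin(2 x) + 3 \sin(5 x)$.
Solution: Moving frame: $\eta = x - 2t$, $\sigma = t$, $T = u(\eta,\sigma)$, so $T_t = u_{\sigma} - 2u_{\eta}$ and $T_{xx} = u_{\eta\eta}$.
Hence $T_t + 2T_x = u_{\sigma}$ and the PDE becomes the heat equation $u_{\sigma} = u_{\eta\eta}$ on $\eta \in \mathbb{R}$.
Initial data: $u(\eta,0) = T(\eta,0) = 2 \sin(\eta) + 3 \sin(2 \eta) + 3 \sin(5 \eta)$. Each mode $\sin(n\eta)$ decays as $e^{-n^2\sigma}$ on $\mathbb{R}$, so $u(\eta,\sigma) = \sum c_n e^{-n^2\sigma} \sin(n\eta)$ with $c_1=2, c_2=3, c_5=3$: $u(\eta,\sigma) = 2 e^{-\sigma} \sin(\eta) + 3 e^{-4 \sigma} \sin(2 \eta) + 3 e^{-25 \sigma} \sin(5 \eta)$.
Substituting back: $T(x,t) = u(x - 2t, t)$.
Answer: $T(x, t) = -2 e^{-t} \sin(2 t - x) - 3 e^{-4 t} \sin(4 t - 2 x) - 3 e^{-25 t} \sin(10 t - 5 x)$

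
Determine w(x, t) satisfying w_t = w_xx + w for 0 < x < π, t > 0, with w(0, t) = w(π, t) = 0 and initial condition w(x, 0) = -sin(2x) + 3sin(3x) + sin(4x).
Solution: Substitute w = exp(t)u.
Then w_t = exp(t)(u_t + u), w_xx = exp(t)u_xx; substituting and dividing by exp(t), the lower-order terms cancel: u_t = u_xx (standard heat equation).
Data for u: u(x,0) = w(x,0) = -sin(2x) + 3sin(3x) + sin(4x). The boundary conditions carry over: u(0,t) = u(π,t) = 0.
Separating variables: u = Σ c_n exp(-n²t) sin(nx). From u(x,0) = -sin(2x) + 3sin(3x) + sin(4x): c_2=-1, c_3=3, c_4=1.
So u(x,t) = -exp(-4t)sin(2x) + 3exp(-9t)sin(3x) + exp(-16t)sin(4x), and w(x,t) = exp(t)u(x,t).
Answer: w(x, t) = -exp(-3t)sin(2x) + 3exp(-8t)sin(3x) + exp(-15t)sin(4x)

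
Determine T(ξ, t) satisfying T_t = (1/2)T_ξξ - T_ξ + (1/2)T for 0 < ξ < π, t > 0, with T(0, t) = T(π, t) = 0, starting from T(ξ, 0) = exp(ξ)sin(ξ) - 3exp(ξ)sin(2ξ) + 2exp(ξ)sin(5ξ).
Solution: Substitute T = exp(ξ)u.
Then T_ξ = exp(ξ)(u_ξ + u), T_ξξ = exp(ξ)(u_ξξ + 2u_ξ + u), T_t = exp(ξ)u_t; substituting and dividing by exp(ξ), the lower-order terms cancel: u_t = (1/2)u_ξξ (standard heat equation).
Data for u: u(ξ,0) = exp(-ξ)T(ξ,0) = sin(ξ) - 3sin(2ξ) + 2sin(5ξ). The boundary conditions carry over: u(0,t) = u(π,t) = 0.
Separating variables: u = Σ c_n exp(-n²t/2) sin(nξ). From u(ξ,0) = sin(ξ) - 3sin(2ξ) + 2sin(5ξ): c_1=1, c_2=-3, c_5=2.
So u(ξ,t) = -3exp(-2t)sin(2ξ) + exp(-t/2)sin(ξ) + 2exp(-25t/2)sin(5ξ), and T(ξ,t) = exp(ξ)u(ξ,t).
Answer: T(ξ, t) = -3exp(-2t)exp(ξ)sin(2ξ) + exp(-t/2)exp(ξ)sin(ξ) + 2exp(-25t/2)exp(ξ)sin(5ξ)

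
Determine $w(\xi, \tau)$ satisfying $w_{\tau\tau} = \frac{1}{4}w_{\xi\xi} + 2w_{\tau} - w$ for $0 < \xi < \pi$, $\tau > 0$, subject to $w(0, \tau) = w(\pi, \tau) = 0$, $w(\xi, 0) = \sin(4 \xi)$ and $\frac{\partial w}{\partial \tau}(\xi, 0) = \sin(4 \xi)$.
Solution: Substitute $w = e^{\tau}u$.
Then $w_{\tau} = e^{\tau}(u_{\tau} + u)$, $w_{\tau\tau} = e^{\tau}(u_{\tau\tau} + 2u_{\tau} + u)$, $w_{\xi\xi} = e^{\tau}u_{\xi\xi}$; substituting and dividing by $e^{\tau}$, the lower-order terms cancel: $u_{\tau\tau} = \frac{1}{4}u_{\xi\xi}$ (standard wave equation).
Data for $u$: $u(\xi,0) = w(\xi,0) = \sin(4 \xi)$; $u_{\tau}(\xi,0) = w_{\tau}(\xi,0) - w(\xi,0) = 0$. The boundary conditions carry over: $u(0,\tau) = u(\pi,\tau) = 0$.
Separating variables: $u = \sum [A_n \cos(\omega_n \tau) + B_n \sin(\omega_n \tau)] \sin(n\xi)$, $\omega_n = n/2$. From ICs: $A_4=1$.
So $u(\xi,\tau) = \sin(4 \xi) \cos(2 \tau)$, and $w(\xi,\tau) = e^{\tau}u(\xi,\tau)$.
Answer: $w(\xi, \tau) = e^{\tau} \sin(4 \xi) \cos(2 \tau)$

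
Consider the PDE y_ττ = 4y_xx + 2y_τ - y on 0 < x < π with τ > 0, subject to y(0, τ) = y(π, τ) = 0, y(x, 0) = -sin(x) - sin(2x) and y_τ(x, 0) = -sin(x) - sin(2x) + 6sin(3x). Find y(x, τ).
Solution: Substitute y = exp(τ)u.
Then y_τ = exp(τ)(u_τ + u), y_ττ = exp(τ)(u_ττ + 2u_τ + u), y_xx = exp(τ)u_xx; substituting and dividing by exp(τ), the lower-order terms cancel: u_ττ = 4u_xx (standard wave equation).
Data for u: u(x,0) = y(x,0) = -sin(x) - sin(2x); u_τ(x,0) = y_τ(x,0) - y(x,0) = 6sin(3x). The boundary conditions carry over: u(0,τ) = u(π,τ) = 0.
Separating variables: u = Σ [A_n cos(ω_n τ) + B_n sin(ω_n τ)] sin(nx), ω_n = 2n. From ICs (B_n = velocity coefficient / ω_n): A_1=-1, A_2=-1, B_3=1.
So u(x,τ) = -sin(x)cos(2τ) - sin(2x)cos(4τ) + sin(3x)sin(6τ), and y(x,τ) = exp(τ)u(x,τ).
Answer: y(x, τ) = -exp(τ)sin(x)cos(2τ) - exp(τ)sin(2x)cos(4τ) + exp(τ)sin(3x)sin(6τ)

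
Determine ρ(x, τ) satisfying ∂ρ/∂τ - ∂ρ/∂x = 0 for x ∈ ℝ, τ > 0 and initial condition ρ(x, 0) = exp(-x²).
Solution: By method of characteristics (waves move left with speed 1):
Along characteristics x + τ = const, ρ is constant, so ρ(x,τ) = f(x + τ) with f = ρ(·, 0).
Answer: ρ(x, τ) = exp(-(x + τ)²)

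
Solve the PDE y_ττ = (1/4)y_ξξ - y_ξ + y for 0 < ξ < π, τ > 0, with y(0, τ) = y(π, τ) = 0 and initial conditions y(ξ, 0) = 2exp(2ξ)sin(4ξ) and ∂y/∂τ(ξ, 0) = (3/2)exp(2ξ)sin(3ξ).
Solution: Substitute y = exp(2ξ)u.
Then y_ξ = exp(2ξ)(u_ξ + 2u), y_ξξ = exp(2ξ)(u_ξξ + 4u_ξ + 4u), y_ττ = exp(2ξ)u_ττ; substituting and dividing by exp(2ξ), the lower-order terms cancel: u_ττ = (1/4)u_ξξ (standard wave equation).
Data for u: u(ξ,0) = exp(-2ξ)y(ξ,0) = 2sin(4ξ); u_τ(ξ,0) = exp(-2ξ)y_τ(ξ,0) = (3/2)sin(3ξ). The boundary conditions carry over: u(0,τ) = u(π,τ) = 0.
Separating variables: u = Σ [A_n cos(ω_n τ) + B_n sin(ω_n τ)] sin(nξ), ω_n = n/2. From ICs (B_n = velocity coefficient / ω_n): A_4=2, B_3=1.
So u(ξ,τ) = sin(3ξ)sin(3τ/2) + 2sin(4ξ)cos(2τ), and y(ξ,τ) = exp(2ξ)u(ξ,τ).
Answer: y(ξ, τ) = exp(2ξ)sin(3ξ)sin(3τ/2) + 2exp(2ξ)sin(4ξ)cos(2τ)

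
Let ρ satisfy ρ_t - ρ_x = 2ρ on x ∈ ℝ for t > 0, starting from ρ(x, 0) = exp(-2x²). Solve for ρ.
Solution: Substitute ρ = exp(2t)u, i.e. u = exp(-2t)ρ.
By the product rule, ρ_t = exp(2t)(u_t + 2u), ρ_x = exp(2t)u_x.
Substituting into the PDE and dividing by exp(2t): u_t + 2u - u_x = 2u.
The lower-order terms cancel, leaving the standard advection equation u_t - u_x = 0.
Initial data for u: u(x,0) = ρ(x,0) = exp(-2x²).
Solve for u:
  By method of characteristics (waves move left with speed 1):
  Along characteristics x + t = const, u is constant, so u(x,t) = f(x + t) with f = u(·, 0).
Hence u(x,t) = exp(-2(t + x)²).
Transform back: ρ(x,t) = exp(2t)u(x,t).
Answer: ρ(x, t) = exp(2t)exp(-2(t + x)²)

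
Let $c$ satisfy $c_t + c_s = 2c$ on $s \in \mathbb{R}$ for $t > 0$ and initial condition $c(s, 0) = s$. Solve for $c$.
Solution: Substitute $c = e^{2t}u$.
Then $c_t = e^{2t}(u_t + 2u)$, $c_s = e^{2t}u_s$; substituting and dividing by $e^{2t}$, the lower-order terms cancel: $u_t + u_s = 0$ (standard advection equation).
Data for $u$: $u(s,0) = c(s,0) = s$.
By characteristics ($ds/dt = 1$), $u(s,t) = f(s - t)$ with $f = u( \cdot , 0)$.
So $u(s,t) = s - t$, and $c(s,t) = e^{2t}u(s,t)$.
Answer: $c(s, t) = s e^{2 t} -  t e^{2 t}$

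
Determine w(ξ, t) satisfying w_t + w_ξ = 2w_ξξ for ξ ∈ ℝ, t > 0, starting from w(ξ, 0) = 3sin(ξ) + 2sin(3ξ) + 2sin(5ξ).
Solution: Change to a moving frame: let η = ξ - t, σ = t and write w(ξ,t) = u(η,σ).
By the chain rule w_t = u_σ - u_η, w_ξ = u_η, w_ξξ = u_ηη.
Then w_t + w_ξ = u_σ: the advection term cancels and the PDE becomes the heat equation u_σ = 2u_ηη on η ∈ ℝ.
Initial data: u(η,0) = w(η,0) = 3sin(η) + 2sin(3η) + 2sin(5η).
On η ∈ ℝ each mode satisfies (sin(nη))″ = -n² sin(nη), so exp(-2n²σ) sin(nη) solves the heat equation; by superposition u(η,σ) = Σ c_n exp(-2n²σ) sin(nη).
Reading off the coefficients: c_1=3, c_3=2, c_5=2, so u(η,σ) = 3exp(-2σ)sin(η) + 2exp(-18σ)sin(3η) + 2exp(-50σ)sin(5η).
Substituting back η = ξ - t, σ = t: w(ξ,t) = u(ξ - t, t).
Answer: w(ξ, t) = -3exp(-2t)sin(t - ξ) - 2exp(-18t)sin(3t - 3ξ) - 2exp(-50t)sin(5t - 5ξ)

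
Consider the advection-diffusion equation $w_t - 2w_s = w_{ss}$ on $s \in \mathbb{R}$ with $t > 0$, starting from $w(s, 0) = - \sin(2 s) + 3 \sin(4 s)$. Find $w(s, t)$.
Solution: Moving frame: $\eta = s + 2t$, $\sigma = t$, $w = u(\eta,\sigma)$, so $w_t = u_{\sigma} + 2u_{\eta}$ and $w_{ss} = u_{\eta\eta}$.
Hence $w_t - 2w_s = u_{\sigma}$ and the PDE becomes the heat equation $u_{\sigma} = u_{\eta\eta}$ on $\eta \in \mathbb{R}$.
Initial data: $u(\eta,0) = w(\eta,0) = - \sin(2 \eta) + 3 \sin(4 \eta)$. Each mode $\sin(n\eta)$ decays as $e^{-n^2\sigma}$ on $\mathbb{R}$, so $u(\eta,\sigma) = \sum c_n e^{-n^2\sigma} \sin(n\eta)$ with $c_2=-1, c_4=3$: $u(\eta,\sigma) = - e^{-4 \sigma} \sin(2 \eta) + 3 e^{-16 \sigma} \sin(4 \eta)$.
Substituting back: $w(s,t) = u(s + 2t, t)$.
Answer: $w(s, t) = - e^{-4 t} \sin(2 s + 4 t) + 3 e^{-16 t} \sin(4 s + 8 t)$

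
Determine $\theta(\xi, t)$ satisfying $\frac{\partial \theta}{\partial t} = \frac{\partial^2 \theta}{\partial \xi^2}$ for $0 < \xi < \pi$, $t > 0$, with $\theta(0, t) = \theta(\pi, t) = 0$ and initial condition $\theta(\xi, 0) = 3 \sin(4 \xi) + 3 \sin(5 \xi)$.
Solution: Separating variables: $\theta = \sum c_n e^{-n^2t} \sin(n\xi)$. From $\theta(\xi,0) = 3 \sin(4 \xi) + 3 \sin(5 \xi)$: $c_4=3, c_5=3$.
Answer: $\theta(\xi, t) = 3 e^{-16 t} \sin(4 \xi) + 3 e^{-25 t} \sin(5 \xi)$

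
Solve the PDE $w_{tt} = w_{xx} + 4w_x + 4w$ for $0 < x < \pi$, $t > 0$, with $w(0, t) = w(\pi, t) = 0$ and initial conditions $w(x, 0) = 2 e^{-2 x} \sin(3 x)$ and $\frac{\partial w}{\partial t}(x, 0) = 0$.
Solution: Substitute $w = e^{-2x}u$.
Then $w_x = e^{-2x}(u_x - 2u)$, $w_{xx} = e^{-2x}(u_{xx} - 4u_x + 4u)$, $w_{tt} = e^{-2x}u_{tt}$; substituting and dividing by $e^{-2x}$, the lower-order terms cancel: $u_{tt} = u_{xx}$ (standard wave equation).
Data for $u$: $u(x,0) = e^{2x}w(x,0) = 2 \sin(3 x)$; $u_t(x,0) = e^{2x}w_t(x,0) = 0$. The boundary conditions carry over: $u(0,t) = u(\pi,t) = 0$.
Separating variables: $u = \sum [A_n \cos(\omega_n t) + B_n \sin(\omega_n t)] \sin(nx)$, $\omega_n = n$. From ICs: $A_3=2$.
So $u(x,t) = 2 \sin(3 x) \cos(3 t)$, and $w(x,t) = e^{-2x}u(x,t)$.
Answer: $w(x, t) = 2 e^{-2 x} \sin(3 x) \cos(3 t)$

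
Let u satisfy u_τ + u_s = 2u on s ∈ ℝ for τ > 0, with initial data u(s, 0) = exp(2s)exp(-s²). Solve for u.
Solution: Substitute u = exp(2s)w, i.e. w = exp(-2s)u.
By the product rule, u_s = exp(2s)(w_s + 2w), u_τ = exp(2s)w_τ.
Substituting into the PDE and dividing by exp(2s): w_τ + (w_s + 2w) = 2w.
The lower-order terms cancel, leaving the standard advection equation w_τ + w_s = 0.
Initial data for w: w(s,0) = exp(-2s)u(s,0) = exp(-s²).
Solve for w:
  By method of characteristics (waves move right with speed 1):
  Along characteristics s - τ = const, w is constant, so w(s,τ) = f(s - τ) with f = w(·, 0).
Hence w(s,τ) = exp(-(s - τ)²).
Transform back: u(s,τ) = exp(2s)w(s,τ).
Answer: u(s, τ) = exp(2s)exp(-(s - τ)²)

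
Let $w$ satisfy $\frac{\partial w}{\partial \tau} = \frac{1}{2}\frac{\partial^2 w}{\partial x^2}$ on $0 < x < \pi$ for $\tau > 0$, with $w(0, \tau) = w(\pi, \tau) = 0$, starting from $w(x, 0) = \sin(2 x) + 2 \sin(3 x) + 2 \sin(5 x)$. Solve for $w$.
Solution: Using separation of variables $w = X(x)T(\tau)$:
Eigenfunctions: $\sin(nx)$, $n = 1, 2, 3, \ldots$
General solution: $w(x, \tau) = \sum c_n \sin(nx) e^{-n^2 \tau/2}$
Matching $w(x,0) = \sin(2 x) + 2 \sin(3 x) + 2 \sin(5 x)$ term by term: $c_2=1, c_3=2, c_5=2$.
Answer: $w(x, \tau) = e^{-2 \tau} \sin(2 x) + 2 e^{-9 \tau/2} \sin(3 x) + 2 e^{-25 \tau/2} \sin(5 x)$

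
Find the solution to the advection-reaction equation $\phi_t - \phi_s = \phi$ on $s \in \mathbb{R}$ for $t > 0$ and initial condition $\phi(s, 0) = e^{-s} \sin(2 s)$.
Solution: Substitute $\phi = e^{-s}u$, i.e. $u = e^{s}\phi$.
By the product rule, $\phi_s = e^{-s}(u_s - u)$, $\phi_t = e^{-s}u_t$.
Substituting into the PDE and dividing by $e^{-s}$: $u_t - (u_s - u) = u$.
The lower-order terms cancel, leaving the standard advection equation $u_t - u_s = 0$.
Initial data for $u$: $u(s,0) = e^{s}\phi(s,0) = \sin(2 s)$.
Solve for $u$:
  By method of characteristics (waves move left with speed 1):
  Along characteristics $s + t =$ const, $u$ is constant, so $u(s,t) = f(s + t)$ with $f = u( \cdot , 0)$.
Hence $u(s,t) = \sin(2 s + 2 t)$.
Transform back: $\phi(s,t) = e^{-s}u(s,t)$.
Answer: $\phi(s, t) = e^{-s} \sin(2 s + 2 t)$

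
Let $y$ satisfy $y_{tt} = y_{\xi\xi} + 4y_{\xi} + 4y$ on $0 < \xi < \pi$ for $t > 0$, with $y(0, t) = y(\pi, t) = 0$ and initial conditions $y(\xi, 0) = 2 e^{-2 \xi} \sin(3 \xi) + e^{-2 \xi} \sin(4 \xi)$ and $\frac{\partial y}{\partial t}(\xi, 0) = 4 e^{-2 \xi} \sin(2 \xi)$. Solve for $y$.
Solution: Substitute $y = e^{-2\xi}u$, i.e. $u = e^{2\xi}y$.
By the product rule, $y_{\xi} = e^{-2\xi}(u_{\xi} - 2u)$, $y_{\xi\xi} = e^{-2\xi}(u_{\xi\xi} - 4u_{\xi} + 4u)$, $y_{tt} = e^{-2\xi}u_{tt}$.
Substituting into the PDE and dividing by $e^{-2\xi}$: $u_{tt} = (u_{\xi\xi} - 4u_{\xi} + 4u) + 4(u_{\xi} - 2u) + 4u$.
The lower-order terms cancel, leaving the standard wave equation $u_{tt} = u_{\xi\xi}$.
Initial data for $u$: $u(\xi,0) = e^{2\xi}y(\xi,0) = 2 \sin(3 \xi) + \sin(4 \xi)$; $u_t(\xi,0) = e^{2\xi}y_t(\xi,0) = 4 \sin(2 \xi)$. The boundary conditions carry over: $u(0,t) = u(\pi,t) = 0$.
Solve for $u$:
  Using separation of variables $u = X(\xi)T(t)$:
  Eigenfunctions: $\sin(n\xi)$, $n = 1, 2, 3, \ldots$
  General solution: $u(\xi, t) = \sum [A_n \cos(n t) + B_n \sin(n t)] \sin(n\xi)$
  From $u(\xi,0) = 2 \sin(3 \xi) + \sin(4 \xi)$: $A_3=2, A_4=1$. From $u_t(\xi,0) = 4 \sin(2 \xi)$, using $u_t(\xi,0) = \sum \omega_n B_n \sin(n\xi)$ with $\omega_n = n$: $B_2 = 4/2 = 2$.
Hence $u(\xi,t) = 2 \sin(2 t) \sin(2 \xi) + 2 \sin(3 \xi) \cos(3 t) + \sin(4 \xi) \cos(4 t)$.
Transform back: $y(\xi,t) = e^{-2\xi}u(\xi,t)$.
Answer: $y(\xi, t) = 2 e^{-2 \xi} \sin(2 \xi) \sin(2 t) + 2 e^{-2 \xi} \sin(3 \xi) \cos(3 t) + e^{-2 \xi} \sin(4 \xi) \cos(4 t)$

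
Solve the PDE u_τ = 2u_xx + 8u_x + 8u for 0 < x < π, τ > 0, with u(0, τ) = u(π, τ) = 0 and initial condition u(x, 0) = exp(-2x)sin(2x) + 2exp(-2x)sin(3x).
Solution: Substitute u = exp(-2x)w, i.e. w = exp(2x)u.
By the product rule, u_x = exp(-2x)(w_x - 2w), u_xx = exp(-2x)(w_xx - 4w_x + 4w), u_τ = exp(-2x)w_τ.
Substituting into the PDE and dividing by exp(-2x): w_τ = 2(w_xx - 4w_x + 4w) + 8(w_x - 2w) + 8w.
The lower-order terms cancel, leaving the standard heat equation w_τ = 2w_xx.
Initial data for w: w(x,0) = exp(2x)u(x,0) = sin(2x) + 2sin(3x). The boundary conditions carry over: w(0,τ) = w(π,τ) = 0.
Solve for w:
  Using separation of variables w = X(x)T(τ):
  Eigenfunctions: sin(nx), n = 1, 2, 3, ...
  General solution: w(x, τ) = Σ c_n sin(nx) exp(-2n² τ)
  Matching w(x,0) = sin(2x) + 2sin(3x) term by term: c_2=1, c_3=2.
Hence w(x,τ) = exp(-8τ)sin(2x) + 2exp(-18τ)sin(3x).
Transform back: u(x,τ) = exp(-2x)w(x,τ).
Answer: u(x, τ) = exp(-2x)exp(-8τ)sin(2x) + 2exp(-2x)exp(-18τ)sin(3x)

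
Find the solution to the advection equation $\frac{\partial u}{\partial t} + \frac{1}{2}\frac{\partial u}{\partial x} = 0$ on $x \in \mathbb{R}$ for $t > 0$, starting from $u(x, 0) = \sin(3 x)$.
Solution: By method of characteristics (waves move right with speed 1/2):
Along characteristics $x - \frac{1}{2}t =$ const, $u$ is constant, so $u(x,t) = f(x - \frac{1}{2}t)$ with $f = u( \cdot , 0)$.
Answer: $u(x, t) = - \sin(3 t/2 - 3 x)$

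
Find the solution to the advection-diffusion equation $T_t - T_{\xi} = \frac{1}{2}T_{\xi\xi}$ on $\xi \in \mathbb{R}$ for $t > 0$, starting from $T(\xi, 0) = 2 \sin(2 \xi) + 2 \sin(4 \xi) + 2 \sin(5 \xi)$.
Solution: Change to a moving frame: let $\eta = \xi + t$, $\sigma = t$ and write $T(\xi,t) = u(\eta,\sigma)$.
By the chain rule $T_t = u_{\sigma} + u_{\eta}$, $T_{\xi} = u_{\eta}$, $T_{\xi\xi} = u_{\eta\eta}$.
Then $T_t - T_{\xi} = u_{\sigma}$: the advection term cancels and the PDE becomes the heat equation $u_{\sigma} = \frac{1}{2}u_{\eta\eta}$ on $\eta \in \mathbb{R}$.
Initial data: $u(\eta,0) = T(\eta,0) = 2 \sin(2 \eta) + 2 \sin(4 \eta) + 2 \sin(5 \eta)$.
On $\eta \in \mathbb{R}$ each mode satisfies $(\sin(n\eta))'' = -n^2 \sin(n\eta)$, so $e^{-n^2\sigma/2} \sin(n\eta)$ solves the heat equation; by superposition $u(\eta,\sigma) = \sum c_n e^{-n^2\sigma/2} \sin(n\eta)$.
Reading off the coefficients: $c_2=2, c_4=2, c_5=2$, so $u(\eta,\sigma) = 2 e^{-2 \sigma} \sin(2 \eta) + 2 e^{-8 \sigma} \sin(4 \eta) + 2 e^{-25 \sigma/2} \sin(5 \eta)$.
Substituting back $\eta = \xi + t$, $\sigma = t$: $T(\xi,t) = u(\xi + t, t)$.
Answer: $T(\xi, t) = 2 e^{-2 t} \sin(2 \xi + 2 t) + 2 e^{-8 t} \sin(4 \xi + 4 t) + 2 e^{-25 t/2} \sin(5 \xi + 5 t)$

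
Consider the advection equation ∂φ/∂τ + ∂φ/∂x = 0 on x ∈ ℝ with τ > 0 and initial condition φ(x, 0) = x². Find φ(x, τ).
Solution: By method of characteristics (waves move right with speed 1):
Along characteristics x - τ = const, φ is constant, so φ(x,τ) = f(x - τ) with f = φ(·, 0).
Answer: φ(x, τ) = x² - 2xτ + τ²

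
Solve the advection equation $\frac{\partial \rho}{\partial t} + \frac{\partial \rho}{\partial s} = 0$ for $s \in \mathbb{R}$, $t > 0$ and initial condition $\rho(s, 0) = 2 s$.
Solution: By characteristics ($ds/dt = 1$), $\rho(s,t) = f(s - t)$ with $f = \rho( \cdot , 0)$.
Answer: $\rho(s, t) = 2 s - 2 t$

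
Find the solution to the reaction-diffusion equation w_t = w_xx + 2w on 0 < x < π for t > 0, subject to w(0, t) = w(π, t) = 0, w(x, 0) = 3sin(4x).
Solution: Substitute w = exp(2t)u.
Then w_t = exp(2t)(u_t + 2u), w_xx = exp(2t)u_xx; substituting and dividing by exp(2t), the lower-order terms cancel: u_t = u_xx (standard heat equation).
Data for u: u(x,0) = w(x,0) = 3sin(4x). The boundary conditions carry over: u(0,t) = u(π,t) = 0.
Separating variables: u = Σ c_n exp(-n²t) sin(nx). From u(x,0) = 3sin(4x): c_4=3.
So u(x,t) = 3exp(-16t)sin(4x), and w(x,t) = exp(2t)u(x,t).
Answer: w(x, t) = 3exp(-14t)sin(4x)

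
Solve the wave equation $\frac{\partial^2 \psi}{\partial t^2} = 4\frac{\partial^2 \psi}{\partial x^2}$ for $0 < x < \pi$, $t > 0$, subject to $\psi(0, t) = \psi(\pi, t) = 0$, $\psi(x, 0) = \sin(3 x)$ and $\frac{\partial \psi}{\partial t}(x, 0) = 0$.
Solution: Using separation of variables $\psi = X(x)T(t)$:
Eigenfunctions: $\sin(nx)$, $n = 1, 2, 3, \ldots$
General solution: $\psi(x, t) = \sum [A_n \cos(2n t) + B_n \sin(2n t)] \sin(nx)$
From $\psi(x,0) = \sin(3 x)$: $A_3=1$. From $\psi_t(x,0) = 0$: all $B_n = 0$.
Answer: $\psi(x, t) = \sin(3 x) \cos(6 t)$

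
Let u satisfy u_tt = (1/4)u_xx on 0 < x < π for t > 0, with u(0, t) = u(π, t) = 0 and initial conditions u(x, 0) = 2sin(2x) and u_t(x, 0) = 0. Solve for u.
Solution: Using separation of variables u = X(x)T(t):
Eigenfunctions: sin(nx), n = 1, 2, 3, ...
General solution: u(x, t) = Σ [A_n cos(n t/2) + B_n sin(n t/2)] sin(nx)
From u(x,0) = 2sin(2x): A_2=2. From u_t(x,0) = 0: all B_n = 0.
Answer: u(x, t) = 2sin(2x)cos(t)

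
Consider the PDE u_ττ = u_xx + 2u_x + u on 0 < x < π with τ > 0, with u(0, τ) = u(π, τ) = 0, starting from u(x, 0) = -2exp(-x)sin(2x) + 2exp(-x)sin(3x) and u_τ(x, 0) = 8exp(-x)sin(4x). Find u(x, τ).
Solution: Substitute u = exp(-x)w.
Then u_x = exp(-x)(w_x - w), u_xx = exp(-x)(w_xx - 2w_x + w), u_ττ = exp(-x)w_ττ; substituting and dividing by exp(-x), the lower-order terms cancel: w_ττ = w_xx (standard wave equation).
Data for w: w(x,0) = exp(x)u(x,0) = -2sin(2x) + 2sin(3x); w_τ(x,0) = exp(x)u_τ(x,0) = 8sin(4x). The boundary conditions carry over: w(0,τ) = w(π,τ) = 0.
Separating variables: w = Σ [A_n cos(ω_n τ) + B_n sin(ω_n τ)] sin(nx), ω_n = n. From ICs (B_n = velocity coefficient / ω_n): A_2=-2, A_3=2, B_4=2.
So w(x,τ) = -2sin(2x)cos(2τ) + 2sin(3x)cos(3τ) + 2sin(4x)sin(4τ), and u(x,τ) = exp(-x)w(x,τ).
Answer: u(x, τ) = -2exp(-x)sin(2x)cos(2τ) + 2exp(-x)sin(3x)cos(3τ) + 2exp(-x)sin(4x)sin(4τ)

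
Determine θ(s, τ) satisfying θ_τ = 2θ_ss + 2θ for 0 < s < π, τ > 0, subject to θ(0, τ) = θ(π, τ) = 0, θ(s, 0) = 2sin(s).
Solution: Substitute θ = exp(2τ)u, i.e. u = exp(-2τ)θ.
By the product rule, θ_τ = exp(2τ)(u_τ + 2u), θ_ss = exp(2τ)u_ss.
Substituting into the PDE and dividing by exp(2τ): u_τ + 2u = 2u_ss + 2u.
The lower-order terms cancel, leaving the standard heat equation u_τ = 2u_ss.
Initial data for u: u(s,0) = θ(s,0) = 2sin(s). The boundary conditions carry over: u(0,τ) = u(π,τ) = 0.
Solve for u:
  Using separation of variables u = X(s)G(τ):
  Eigenfunctions: sin(ns), n = 1, 2, 3, ...
  General solution: u(s, τ) = Σ c_n sin(ns) exp(-2n² τ)
  Matching u(s,0) = 2sin(s) term by term: c_1=2.
Hence u(s,τ) = 2exp(-2τ)sin(s).
Transform back: θ(s,τ) = exp(2τ)u(s,τ).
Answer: θ(s, τ) = 2sin(s)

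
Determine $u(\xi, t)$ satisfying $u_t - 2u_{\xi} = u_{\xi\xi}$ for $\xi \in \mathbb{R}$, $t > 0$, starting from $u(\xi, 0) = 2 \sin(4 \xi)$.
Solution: Moving frame: $\eta = \xi + 2t$, $\sigma = t$, $u = w(\eta,\sigma)$, so $u_t = w_{\sigma} + 2w_{\eta}$ and $u_{\xi\xi} = w_{\eta\eta}$.
Hence $u_t - 2u_{\xi} = w_{\sigma}$ and the PDE becomes the heat equation $w_{\sigma} = w_{\eta\eta}$ on $\eta \in \mathbb{R}$.
Initial data: $w(\eta,0) = u(\eta,0) = 2 \sin(4 \eta)$. Each mode $\sin(n\eta)$ decays as $e^{-n^2\sigma}$ on $\mathbb{R}$, so $w(\eta,\sigma) = \sum c_n e^{-n^2\sigma} \sin(n\eta)$ with $c_4=2$: $w(\eta,\sigma) = 2 e^{-16 \sigma} \sin(4 \eta)$.
Substituting back: $u(\xi,t) = w(\xi + 2t, t)$.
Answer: $u(\xi, t) = 2 e^{-16 t} \sin(4 \xi + 8 t)$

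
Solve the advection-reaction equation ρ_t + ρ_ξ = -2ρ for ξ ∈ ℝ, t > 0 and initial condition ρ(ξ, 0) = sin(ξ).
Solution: Substitute ρ = exp(-2t)u.
Then ρ_t = exp(-2t)(u_t - 2u), ρ_ξ = exp(-2t)u_ξ; substituting and dividing by exp(-2t), the lower-order terms cancel: u_t + u_ξ = 0 (standard advection equation).
Data for u: u(ξ,0) = ρ(ξ,0) = sin(ξ).
By characteristics (dξ/dt = 1), u(ξ,t) = f(ξ - t) with f = u(·, 0).
So u(ξ,t) = -sin(t - ξ), and ρ(ξ,t) = exp(-2t)u(ξ,t).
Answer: ρ(ξ, t) = -exp(-2t)sin(t - ξ)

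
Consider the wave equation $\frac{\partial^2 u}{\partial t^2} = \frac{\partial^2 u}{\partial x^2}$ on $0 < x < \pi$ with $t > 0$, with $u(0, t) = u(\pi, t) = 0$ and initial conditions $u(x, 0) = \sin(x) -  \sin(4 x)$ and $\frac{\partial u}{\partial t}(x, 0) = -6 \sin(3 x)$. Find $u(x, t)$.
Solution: Using separation of variables $u = X(x)T(t)$:
Eigenfunctions: $\sin(nx)$, $n = 1, 2, 3, \ldots$
General solution: $u(x, t) = \sum [A_n \cos(n t) + B_n \sin(n t)] \sin(nx)$
From $u(x,0) = \sin(x) - \sin(4 x)$: $A_1=1, A_4=-1$. From $u_t(x,0) = -6 \sin(3 x)$, using $u_t(x,0) = \sum \omega_n B_n \sin(nx)$ with $\omega_n = n$: $B_3 = (-6)/3 = -2$.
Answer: $u(x, t) = -2 \sin(3 t) \sin(3 x) + \sin(x) \cos(t) -  \sin(4 x) \cos(4 t)$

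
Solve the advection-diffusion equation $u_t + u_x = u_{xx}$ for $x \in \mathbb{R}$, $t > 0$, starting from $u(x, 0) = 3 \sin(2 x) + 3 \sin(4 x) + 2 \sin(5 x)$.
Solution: Moving frame: $\eta = x - t$, $\sigma = t$, $u = w(\eta,\sigma)$, so $u_t = w_{\sigma} - w_{\eta}$ and $u_{xx} = w_{\eta\eta}$.
Hence $u_t + u_x = w_{\sigma}$ and the PDE becomes the heat equation $w_{\sigma} = w_{\eta\eta}$ on $\eta \in \mathbb{R}$.
Initial data: $w(\eta,0) = u(\eta,0) = 3 \sin(2 \eta) + 3 \sin(4 \eta) + 2 \sin(5 \eta)$. Each mode $\sin(n\eta)$ decays as $e^{-n^2\sigma}$ on $\mathbb{R}$, so $w(\eta,\sigma) = \sum c_n e^{-n^2\sigma} \sin(n\eta)$ with $c_2=3, c_4=3, c_5=2$: $w(\eta,\sigma) = 3 e^{-4 \sigma} \sin(2 \eta) + 3 e^{-16 \sigma} \sin(4 \eta) + 2 e^{-25 \sigma} \sin(5 \eta)$.
Substituting back: $u(x,t) = w(x - t, t)$.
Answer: $u(x, t) = -3 e^{-4 t} \sin(2 t - 2 x) - 3 e^{-16 t} \sin(4 t - 4 x) - 2 e^{-25 t} \sin(5 t - 5 x)$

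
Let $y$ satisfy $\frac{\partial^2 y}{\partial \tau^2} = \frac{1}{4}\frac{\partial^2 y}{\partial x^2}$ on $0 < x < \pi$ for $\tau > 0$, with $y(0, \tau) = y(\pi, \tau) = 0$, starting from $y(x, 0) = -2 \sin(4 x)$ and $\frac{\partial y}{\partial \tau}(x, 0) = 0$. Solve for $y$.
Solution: Using separation of variables $y = X(x)T(\tau)$:
Eigenfunctions: $\sin(nx)$, $n = 1, 2, 3, \ldots$
General solution: $y(x, \tau) = \sum [A_n \cos(n \tau/2) + B_n \sin(n \tau/2)] \sin(nx)$
From $y(x,0) = -2 \sin(4 x)$: $A_4=-2$. From $y_{\tau}(x,0) = 0$: all $B_n = 0$.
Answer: $y(x, \tau) = -2 \sin(4 x) \cos(2 \tau)$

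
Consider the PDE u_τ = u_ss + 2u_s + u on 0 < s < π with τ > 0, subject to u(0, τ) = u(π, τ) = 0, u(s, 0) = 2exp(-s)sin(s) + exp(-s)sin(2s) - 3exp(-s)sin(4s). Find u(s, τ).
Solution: Substitute u = exp(-s)w, i.e. w = exp(s)u.
By the product rule, u_s = exp(-s)(w_s - w), u_ss = exp(-s)(w_ss - 2w_s + w), u_τ = exp(-s)w_τ.
Substituting into the PDE and dividing by exp(-s): w_τ = (w_ss - 2w_s + w) + 2(w_s - w) + w.
The lower-order terms cancel, leaving the standard heat equation w_τ = w_ss.
Initial data for w: w(s,0) = exp(s)u(s,0) = 2sin(s) + sin(2s) - 3sin(4s). The boundary conditions carry over: w(0,τ) = w(π,τ) = 0.
Solve for w:
  Using separation of variables w = X(s)T(τ):
  Eigenfunctions: sin(ns), n = 1, 2, 3, ...
  General solution: w(s, τ) = Σ c_n sin(ns) exp(-n² τ)
  Matching w(s,0) = 2sin(s) + sin(2s) - 3sin(4s) term by term: c_1=2, c_2=1, c_4=-3.
Hence w(s,τ) = 2exp(-τ)sin(s) + exp(-4τ)sin(2s) - 3exp(-16τ)sin(4s).
Transform back: u(s,τ) = exp(-s)w(s,τ).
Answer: u(s, τ) = 2exp(-s)exp(-τ)sin(s) + exp(-s)exp(-4τ)sin(2s) - 3exp(-s)exp(-16τ)sin(4s)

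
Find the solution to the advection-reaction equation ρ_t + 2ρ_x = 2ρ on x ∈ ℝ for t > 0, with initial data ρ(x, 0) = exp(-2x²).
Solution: Substitute ρ = exp(2t)u, i.e. u = exp(-2t)ρ.
By the product rule, ρ_t = exp(2t)(u_t + 2u), ρ_x = exp(2t)u_x.
Substituting into the PDE and dividing by exp(2t): u_t + 2u + 2u_x = 2u.
The lower-order terms cancel, leaving the standard advection equation u_t + 2u_x = 0.
Initial data for u: u(x,0) = ρ(x,0) = exp(-2x²).
Solve for u:
  By method of characteristics (waves move right with speed 2):
  Along characteristics x - 2t = const, u is constant, so u(x,t) = f(x - 2t) with f = u(·, 0).
Hence u(x,t) = exp(-2(-2t + x)²).
Transform back: ρ(x,t) = exp(2t)u(x,t).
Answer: ρ(x, t) = exp(2t)exp(-2(-2t + x)²)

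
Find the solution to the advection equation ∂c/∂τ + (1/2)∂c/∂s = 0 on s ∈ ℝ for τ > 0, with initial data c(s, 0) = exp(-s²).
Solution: By characteristics (ds/dτ = 1/2), c(s,τ) = f(s - (1/2)τ) with f = c(·, 0).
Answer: c(s, τ) = exp(-(s - τ/2)²)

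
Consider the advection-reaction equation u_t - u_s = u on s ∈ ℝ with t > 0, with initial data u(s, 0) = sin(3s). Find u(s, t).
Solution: Substitute u = exp(t)w, i.e. w = exp(-t)u.
By the product rule, u_t = exp(t)(w_t + w), u_s = exp(t)w_s.
Substituting into the PDE and dividing by exp(t): w_t + w - w_s = w.
The lower-order terms cancel, leaving the standard advection equation w_t - w_s = 0.
Initial data for w: w(s,0) = u(s,0) = sin(3s).
Solve for w:
  By method of characteristics (waves move left with speed 1):
  Along characteristics s + t = const, w is constant, so w(s,t) = f(s + t) with f = w(·, 0).
Hence w(s,t) = sin(3s + 3t).
Transform back: u(s,t) = exp(t)w(s,t).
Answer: u(s, t) = exp(t)sin(3s + 3t)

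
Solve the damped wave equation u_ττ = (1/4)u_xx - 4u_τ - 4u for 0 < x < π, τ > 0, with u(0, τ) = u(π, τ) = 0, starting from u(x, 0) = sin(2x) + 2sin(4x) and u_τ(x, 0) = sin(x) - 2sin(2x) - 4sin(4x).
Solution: Substitute u = exp(-2τ)w, i.e. w = exp(2τ)u.
By the product rule, u_τ = exp(-2τ)(w_τ - 2w), u_ττ = exp(-2τ)(w_ττ - 4w_τ + 4w), u_xx = exp(-2τ)w_xx.
Substituting into the PDE and dividing by exp(-2τ): w_ττ - 4w_τ + 4w = (1/4)w_xx - 4(w_τ - 2w) - 4w.
The lower-order terms cancel, leaving the standard wave equation w_ττ = (1/4)w_xx.
Initial data for w: w(x,0) = u(x,0) = sin(2x) + 2sin(4x); w_τ(x,0) = u_τ(x,0) + 2u(x,0) = sin(x). The boundary conditions carry over: w(0,τ) = w(π,τ) = 0.
Solve for w:
  Using separation of variables w = X(x)T(τ):
  Eigenfunctions: sin(nx), n = 1, 2, 3, ...
  General solution: w(x, τ) = Σ [A_n cos(n τ/2) + B_n sin(n τ/2)] sin(nx)
  From w(x,0) = sin(2x) + 2sin(4x): A_2=1, A_4=2. From w_τ(x,0) = sin(x), using w_τ(x,0) = Σ ω_n B_n sin(nx) with ω_n = n/2: B_1 = 1/(1/2) = 2.
Hence w(x,τ) = 2sin(x)sin(τ/2) + sin(2x)cos(τ) + 2sin(4x)cos(2τ).
Transform back: u(x,τ) = exp(-2τ)w(x,τ).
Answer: u(x, τ) = 2exp(-2τ)sin(x)sin(τ/2) + exp(-2τ)sin(2x)cos(τ) + 2exp(-2τ)sin(4x)cos(2τ)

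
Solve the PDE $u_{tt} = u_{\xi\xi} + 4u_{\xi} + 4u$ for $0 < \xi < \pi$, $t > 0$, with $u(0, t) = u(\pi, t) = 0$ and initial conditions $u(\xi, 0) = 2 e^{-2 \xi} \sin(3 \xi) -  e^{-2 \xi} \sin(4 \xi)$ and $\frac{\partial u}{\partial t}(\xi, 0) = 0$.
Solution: Substitute $u = e^{-2\xi}w$.
Then $u_{\xi} = e^{-2\xi}(w_{\xi} - 2w)$, $u_{\xi\xi} = e^{-2\xi}(w_{\xi\xi} - 4w_{\xi} + 4w)$, $u_{tt} = e^{-2\xi}w_{tt}$; substituting and dividing by $e^{-2\xi}$, the lower-order terms cancel: $w_{tt} = w_{\xi\xi}$ (standard wave equation).
Data for $w$: $w(\xi,0) = e^{2\xi}u(\xi,0) = 2 \sin(3 \xi) - \sin(4 \xi)$; $w_t(\xi,0) = e^{2\xi}u_t(\xi,0) = 0$. The boundary conditions carry over: $w(0,t) = w(\pi,t) = 0$.
Separating variables: $w = \sum [A_n \cos(\omega_n t) + B_n \sin(\omega_n t)] \sin(n\xi)$, $\omega_n = n$. From ICs: $A_3=2, A_4=-1$.
So $w(\xi,t) = 2 \sin(3 \xi) \cos(3 t) - \sin(4 \xi) \cos(4 t)$, and $u(\xi,t) = e^{-2\xi}w(\xi,t)$.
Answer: $u(\xi, t) = 2 e^{-2 \xi} \sin(3 \xi) \cos(3 t) -  e^{-2 \xi} \sin(4 \xi) \cos(4 t)$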